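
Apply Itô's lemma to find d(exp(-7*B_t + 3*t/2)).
d(exp(-7*B_t + 3*t/2)) = (26*exp(-7*B_t + 3*t/2)) dt + (-7*exp(-7*B_t + 3*t/2)) dB_t

Itô's formula for f(t, x): d f(t, B_t) = (f_t + (1/2) f_xx) dt + f_x dB_t. Compute partials of f(t, x) = exp(3*t/2 - 7*x):
  f_t(t,x)  = 3*exp(3*t/2 - 7*x)/2
  f_x(t,x)  = -7*exp(3*t/2 - 7*x)
  f_xx(t,x) = 49*exp(3*t/2 - 7*x)
Assemble drift = f_t + (1/2) f_xx = 26*exp(3*t/2 - 7*x) and diffusion = f_x = -7*exp(3*t/2 - 7*x). Substituting x = B_t:
  d(exp(-7*B_t + 3*t/2)) = (26*exp(-7*B_t + 3*t/2)) dt + (-7*exp(-7*B_t + 3*t/2)) dB_t.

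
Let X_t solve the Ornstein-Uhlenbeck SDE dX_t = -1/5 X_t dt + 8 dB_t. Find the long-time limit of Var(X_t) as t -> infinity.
lim Var(X_t) = 160

The OU SDE dX = -theta X dt + sigma dB admits the integrating factor exp(theta t): d(exp(theta t) X_t) = sigma exp(theta t) dB_t. Integrating from 0 to t gives X_t = x_0 * exp(-theta t) + sigma * int_0^t exp(-theta (t-s)) dB_s for any initial x_0. The Itô integral has variance (by the Itô isometry) sigma^2 * int_0^t exp(-2 theta (t - s)) ds = sigma^2 * (1 - exp(-2 theta t)) / (2 theta), independent of x_0.
With theta = 1/5, sigma = 8:
  Var(X_t) = (8)^2 * (1 - exp(-2*1/5 t)) / (2 * 1/5) = 160 - 160*exp(-2*t/5).
As t -> infinity, exp(-2*1/5 t) -> 0, so the stationary variance is sigma^2 / (2 theta) = 160.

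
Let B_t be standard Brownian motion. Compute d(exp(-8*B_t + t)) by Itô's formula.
d(exp(-8*B_t + t)) = (33*exp(-8*B_t + t)) dt + (-8*exp(-8*B_t + t)) dB_t

Itô's formula for f(t, x): d f(t, B_t) = (f_t + (1/2) f_xx) dt + f_x dB_t. Compute partials of f(t, x) = exp(t - 8*x):
  f_t(t,x)  = exp(t - 8*x)
  f_x(t,x)  = -8*exp(t - 8*x)
  f_xx(t,x) = 64*exp(t - 8*x)
Assemble drift = f_t + (1/2) f_xx = 33*exp(t - 8*x) and diffusion = f_x = -8*exp(t - 8*x). Substituting x = B_t:
  d(exp(-8*B_t + t)) = (33*exp(-8*B_t + t)) dt + (-8*exp(-8*B_t + t)) dB_t.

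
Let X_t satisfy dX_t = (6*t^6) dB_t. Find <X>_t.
<X>_t = 36*t^13/13

For an Itô process dX_t = a(t) dt + b(t) dB_t, the quadratic variation is <X>_t = int_0^t b(s)^2 ds (the drift term does not contribute). Here b(s) = 6*s^6, so
  b(s)^2 = 36*s^12.
Integrating from 0 to t:
  <X>_t = int_0^t (36*s^12) ds = 36*t^13/13.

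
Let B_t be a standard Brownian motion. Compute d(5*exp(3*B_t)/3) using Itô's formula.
d(5*exp(3*B_t)/3) = (15*exp(3*B_t)/2) dt + (5*exp(3*B_t)) dB_t

Itô's formula for f(B_t) gives d f(B_t) = f'(B_t) dB_t + (1/2) f''(B_t) dt. Compute derivatives of f(x) = 5*exp(3*x)/3:
  f'(x)  = 5*exp(3*x)
  f''(x) = 15*exp(3*x)
Substitute x = B_t and multiply the f'' term by 1/2:
  drift     = (1/2) * (15*exp(3*x)) evaluated at B_t = 15*exp(3*B_t)/2
  diffusion = (5*exp(3*x)) evaluated at B_t = 5*exp(3*B_t)
Therefore d(5*exp(3*B_t)/3) = (15*exp(3*B_t)/2) dt + (5*exp(3*B_t)) dB_t.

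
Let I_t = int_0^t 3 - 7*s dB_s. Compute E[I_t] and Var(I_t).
E[I_t] = 0; Var(I_t) = t*(49*t^2 - 63*t + 27)/3

The Itô integral of a deterministic integrand f(s) has mean 0 because each increment f(s) * (B_{s+ds} - B_s) has mean 0. By the Itô isometry:
  Var( int_0^t f(s) dB_s ) = E[ (int_0^t f(s) dB_s)^2 ] = int_0^t f(s)^2 ds.
Here f(s) = 3 - 7*s, so f(s)^2 = (7*s - 3)^2. Integrate:
  int_0^t ((7*s - 3)^2) ds = t*(49*t^2 - 63*t + 27)/3.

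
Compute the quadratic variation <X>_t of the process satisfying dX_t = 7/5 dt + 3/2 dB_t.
<X>_t = 9*t/4

For an Itô process dX_t = a(t) dt + b(t) dB_t, the quadratic variation is <X>_t = int_0^t b(s)^2 ds (the drift term does not contribute). Here b(s) = 3/2, so
  b(s)^2 = 9/4.
Integrating from 0 to t:
  <X>_t = int_0^t (9/4) ds = 9*t/4.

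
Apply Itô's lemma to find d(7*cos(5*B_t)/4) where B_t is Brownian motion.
d(7*cos(5*B_t)/4) = (-175*cos(5*B_t)/8) dt + (-35*sin(5*B_t)/4) dB_t

Itô's formula for f(B_t) gives d f(B_t) = f'(B_t) dB_t + (1/2) f''(B_t) dt. Compute derivatives of f(x) = 7*cos(5*x)/4:
  f'(x)  = -35*sin(5*x)/4
  f''(x) = -175*cos(5*x)/4
Substitute x = B_t and multiply the f'' term by 1/2:
  drift     = (1/2) * (-175*cos(5*x)/4) evaluated at B_t = -175*cos(5*B_t)/8
  diffusion = (-35*sin(5*x)/4) evaluated at B_t = -35*sin(5*B_t)/4
Therefore d(7*cos(5*B_t)/4) = (-175*cos(5*B_t)/8) dt + (-35*sin(5*B_t)/4) dB_t.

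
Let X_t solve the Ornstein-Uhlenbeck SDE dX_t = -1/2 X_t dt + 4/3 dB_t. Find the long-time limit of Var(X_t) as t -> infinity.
lim Var(X_t) = 16/9

The OU SDE dX = -theta X dt + sigma dB admits the integrating factor exp(theta t): d(exp(theta t) X_t) = sigma exp(theta t) dB_t. Integrating from 0 to t gives X_t = x_0 * exp(-theta t) + sigma * int_0^t exp(-theta (t-s)) dB_s for any initial x_0. The Itô integral has variance (by the Itô isometry) sigma^2 * int_0^t exp(-2 theta (t - s)) ds = sigma^2 * (1 - exp(-2 theta t)) / (2 theta), independent of x_0.
With theta = 1/2, sigma = 4/3:
  Var(X_t) = (4/3)^2 * (1 - exp(-2*1/2 t)) / (2 * 1/2) = 16/9 - 16*exp(-t)/9.
As t -> infinity, exp(-2*1/2 t) -> 0, so the stationary variance is sigma^2 / (2 theta) = 16/9.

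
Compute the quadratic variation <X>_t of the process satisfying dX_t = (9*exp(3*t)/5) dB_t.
<X>_t = 27*exp(6*t)/50 - 27/50

For an Itô process dX_t = a(t) dt + b(t) dB_t, the quadratic variation is <X>_t = int_0^t b(s)^2 ds (the drift term does not contribute). Here b(s) = 9*exp(3*s)/5, so
  b(s)^2 = 81*exp(6*s)/25.
Integrating from 0 to t:
  <X>_t = int_0^t (81*exp(6*s)/25) ds = 27*exp(6*t)/50 - 27/50.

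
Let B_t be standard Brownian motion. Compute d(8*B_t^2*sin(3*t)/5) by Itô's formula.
d(8*B_t^2*sin(3*t)/5) = (24*B_t^2*cos(3*t)/5 + 8*sin(3*t)/5) dt + (16*B_t*sin(3*t)/5) dB_t

Itô's formula for f(t, x): d f(t, B_t) = (f_t + (1/2) f_xx) dt + f_x dB_t. Compute partials of f(t, x) = 8*x^2*sin(3*t)/5:
  f_t(t,x)  = 24*x^2*cos(3*t)/5
  f_x(t,x)  = 16*x*sin(3*t)/5
  f_xx(t,x) = 16*sin(3*t)/5
Assemble drift = f_t + (1/2) f_xx = 24*x^2*cos(3*t)/5 + 8*sin(3*t)/5 and diffusion = f_x = 16*x*sin(3*t)/5. Substituting x = B_t:
  d(8*B_t^2*sin(3*t)/5) = (24*B_t^2*cos(3*t)/5 + 8*sin(3*t)/5) dt + (16*B_t*sin(3*t)/5) dB_t.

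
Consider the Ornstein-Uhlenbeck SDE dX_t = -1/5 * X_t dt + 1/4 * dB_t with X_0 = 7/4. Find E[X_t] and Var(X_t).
E[X_t] = 7*exp(-t/5)/4; Var(X_t) = 5/32 - 5*exp(-2*t/5)/32

The OU SDE dX = -theta X dt + sigma dB admits the integrating factor exp(theta t): d(exp(theta t) X_t) = sigma exp(theta t) dB_t. Integrating from 0 to t:
  X_t = x_0 * exp(-theta t) + sigma * int_0^t exp(-theta (t-s)) dB_s.
The Itô integral has mean 0 and (by the Itô isometry) variance sigma^2 * int_0^t exp(-2 theta (t - s)) ds = sigma^2 * (1 - exp(-2 theta t)) / (2 theta).
With theta = 1/5, sigma = 1/4, x_0 = 7/4:
  E[X_t] = 7/4 * exp(-1/5 t) = 7*exp(-t/5)/4
  Var(X_t) = (1/4)^2 * (1 - exp(-2*1/5 t)) / (2 * 1/5) = 5/32 - 5*exp(-2*t/5)/32.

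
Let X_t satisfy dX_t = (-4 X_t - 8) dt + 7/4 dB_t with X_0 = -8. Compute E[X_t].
E[X_t] = -2 - 6*exp(-4*t)

Taking expectations and using E[dB_t] = 0, the mean m(t) = E[X_t] satisfies the ODE m'(t) = a m(t) + b with m(0) = x_0. With a = -4, b = -8, x_0 = -8, the solution is
  m(t) = x_0 * exp(a t) + (b/a) * (exp(a t) - 1)
       = (-8) * exp((-4) t) + ((-8)/(-4)) * (exp((-4) t) - 1)
       = -2 - 6*exp(-4*t).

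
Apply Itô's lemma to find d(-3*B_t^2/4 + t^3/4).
d(-3*B_t^2/4 + t^3/4) = (3*t^2/4 - 3/4) dt + (-3*B_t/2) dB_t

Itô's formula for f(t, x): d f(t, B_t) = (f_t + (1/2) f_xx) dt + f_x dB_t. Compute partials of f(t, x) = t^3/4 - 3*x^2/4:
  f_t(t,x)  = 3*t^2/4
  f_x(t,x)  = -3*x/2
  f_xx(t,x) = -3/2
Assemble drift = f_t + (1/2) f_xx = 3*t^2/4 - 3/4 and diffusion = f_x = -3*x/2. Substituting x = B_t:
  d(-3*B_t^2/4 + t^3/4) = (3*t^2/4 - 3/4) dt + (-3*B_t/2) dB_t.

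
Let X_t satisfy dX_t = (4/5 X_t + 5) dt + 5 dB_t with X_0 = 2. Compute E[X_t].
E[X_t] = 33*exp(4*t/5)/4 - 25/4

Taking expectations and using E[dB_t] = 0, the mean m(t) = E[X_t] satisfies the ODE m'(t) = a m(t) + b with m(0) = x_0. With a = 4/5, b = 5, x_0 = 2, the solution is
  m(t) = x_0 * exp(a t) + (b/a) * (exp(a t) - 1)
       = 2 * exp((4/5) t) + (5/(4/5)) * (exp((4/5) t) - 1)
       = 33*exp(4*t/5)/4 - 25/4.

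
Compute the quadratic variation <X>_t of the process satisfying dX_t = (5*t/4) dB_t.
<X>_t = 25*t^3/48

For an Itô process dX_t = a(t) dt + b(t) dB_t, the quadratic variation is <X>_t = int_0^t b(s)^2 ds (the drift term does not contribute). Here b(s) = 5*s/4, so
  b(s)^2 = 25*s^2/16.
Integrating from 0 to t:
  <X>_t = int_0^t (25*s^2/16) ds = 25*t^3/48.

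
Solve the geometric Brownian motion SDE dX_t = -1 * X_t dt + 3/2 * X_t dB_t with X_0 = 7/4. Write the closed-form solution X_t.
X_t = 7/4 * exp((-17/8) * t + (3/2) * B_t)

For GBM dX = mu X dt + sigma X dB with X_0 = x_0, apply Itô to Y = log X: dY = (mu - sigma^2/2) dt + sigma dB, so Y_t = log(x_0) + (mu - sigma^2/2) t + sigma B_t and hence X_t = x_0 * exp((mu - sigma^2/2) t + sigma B_t).
With mu = -1, sigma = 3/2, x_0 = 7/4, this gives:
  X_t = 7/4 * exp((-17/8) * t + (3/2) * B_t).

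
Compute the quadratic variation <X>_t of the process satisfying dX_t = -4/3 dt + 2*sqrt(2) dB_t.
<X>_t = 8*t

For an Itô process dX_t = a(t) dt + b(t) dB_t, the quadratic variation is <X>_t = int_0^t b(s)^2 ds (the drift term does not contribute). Here b(s) = 2*sqrt(2), so
  b(s)^2 = 8.
Integrating from 0 to t:
  <X>_t = int_0^t (8) ds = 8*t.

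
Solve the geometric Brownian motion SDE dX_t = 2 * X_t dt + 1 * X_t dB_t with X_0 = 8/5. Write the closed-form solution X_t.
X_t = 8/5 * exp((3/2) * t + (1) * B_t)

For GBM dX = mu X dt + sigma X dB with X_0 = x_0, apply Itô to Y = log X: dY = (mu - sigma^2/2) dt + sigma dB, so Y_t = log(x_0) + (mu - sigma^2/2) t + sigma B_t and hence X_t = x_0 * exp((mu - sigma^2/2) t + sigma B_t).
With mu = 2, sigma = 1, x_0 = 8/5, this gives:
  X_t = 8/5 * exp((3/2) * t + (1) * B_t).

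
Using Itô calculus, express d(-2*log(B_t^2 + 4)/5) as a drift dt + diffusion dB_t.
d(-2*log(B_t^2 + 4)/5) = (2*(B_t^2 - 4)/(5*(B_t^2 + 4)^2)) dt + (-4*B_t/(5*B_t^2 + 20)) dB_t

Itô's formula for f(B_t) gives d f(B_t) = f'(B_t) dB_t + (1/2) f''(B_t) dt. Compute derivatives of f(x) = -2*log(x^2 + 4)/5:
  f'(x)  = -4*x/(5*x^2 + 20)
  f''(x) = 4*(x^2 - 4)/(5*(x^2 + 4)^2)
Substitute x = B_t and multiply the f'' term by 1/2:
  drift     = (1/2) * (4*(x^2 - 4)/(5*(x^2 + 4)^2)) evaluated at B_t = 2*(B_t^2 - 4)/(5*(B_t^2 + 4)^2)
  diffusion = (-4*x/(5*x^2 + 20)) evaluated at B_t = -4*B_t/(5*B_t^2 + 20)
Therefore d(-2*log(B_t^2 + 4)/5) = (2*(B_t^2 - 4)/(5*(B_t^2 + 4)^2)) dt + (-4*B_t/(5*B_t^2 + 20)) dB_t.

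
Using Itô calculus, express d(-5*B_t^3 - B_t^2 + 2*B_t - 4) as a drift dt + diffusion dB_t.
d(-5*B_t^3 - B_t^2 + 2*B_t - 4) = (-15*B_t - 1) dt + (-15*B_t^2 - 2*B_t + 2) dB_t

Itô's formula for f(B_t) gives d f(B_t) = f'(B_t) dB_t + (1/2) f''(B_t) dt. Compute derivatives of f(x) = -5*x^3 - x^2 + 2*x - 4:
  f'(x)  = -15*x^2 - 2*x + 2
  f''(x) = -30*x - 2
Substitute x = B_t and multiply the f'' term by 1/2:
  drift     = (1/2) * (-30*x - 2) evaluated at B_t = -15*B_t - 1
  diffusion = (-15*x^2 - 2*x + 2) evaluated at B_t = -15*B_t^2 - 2*B_t + 2
Therefore d(-5*B_t^3 - B_t^2 + 2*B_t - 4) = (-15*B_t - 1) dt + (-15*B_t^2 - 2*B_t + 2) dB_t.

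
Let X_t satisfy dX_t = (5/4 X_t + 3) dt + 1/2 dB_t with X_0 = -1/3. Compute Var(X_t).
Var(X_t) = exp(5*t/2)/10 - 1/10

The variance V(t) = Var(X_t) satisfies V'(t) = 2 a V(t) + c^2 with V(0) = 0 (drift coefficient is linear in X, diffusion is constant). With a = 5/4, c = 1/2, the solution is
  V(t) = (c^2 / (2 a)) * (exp(2 a t) - 1)
       = ((1/2)^2 / (2*(5/4))) * (exp((5/2) t) - 1)
       = exp(5*t/2)/10 - 1/10.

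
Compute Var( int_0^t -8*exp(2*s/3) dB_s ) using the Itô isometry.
Var = 48*exp(4*t/3) - 48

The Itô integral of a deterministic integrand f(s) has mean 0 because each increment f(s) * (B_{s+ds} - B_s) has mean 0. By the Itô isometry:
  Var( int_0^t f(s) dB_s ) = E[ (int_0^t f(s) dB_s)^2 ] = int_0^t f(s)^2 ds.
Here f(s) = -8*exp(2*s/3), so f(s)^2 = 64*exp(4*s/3). Integrate:
  int_0^t (64*exp(4*s/3)) ds = 48*exp(4*t/3) - 48.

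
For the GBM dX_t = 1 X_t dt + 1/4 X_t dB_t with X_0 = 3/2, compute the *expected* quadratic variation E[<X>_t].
E[<X>_t] = 3*exp(33*t/16)/44 - 3/44

<X>_t = int_0^t ((1/4) * X_s)^2 ds. Taking expectation inside the integral: E[<X>_t] = (1/4)^2 * int_0^t E[X_s^2] ds. For GBM, E[X_s^2] = x_0^2 * exp((2 mu + sigma^2) s). Integrating:
  E[<X>_t] = (1/4)^2 * (3/2)^2 * (exp((2*1 + (1/4)^2) t) - 1) / (2*1 + (1/4)^2)
           = (1/4)^2 * (3/2)^2 * (exp((33/16) t) - 1) / (33/16) = 3*exp(33*t/16)/44 - 3/44.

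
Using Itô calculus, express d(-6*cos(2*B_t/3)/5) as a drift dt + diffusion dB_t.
d(-6*cos(2*B_t/3)/5) = (4*cos(2*B_t/3)/15) dt + (4*sin(2*B_t/3)/5) dB_t

Itô's formula for f(B_t) gives d f(B_t) = f'(B_t) dB_t + (1/2) f''(B_t) dt. Compute derivatives of f(x) = -6*cos(2*x/3)/5:
  f'(x)  = 4*sin(2*x/3)/5
  f''(x) = 8*cos(2*x/3)/15
Substitute x = B_t and multiply the f'' term by 1/2:
  drift     = (1/2) * (8*cos(2*x/3)/15) evaluated at B_t = 4*cos(2*B_t/3)/15
  diffusion = (4*sin(2*x/3)/5) evaluated at B_t = 4*sin(2*B_t/3)/5
Therefore d(-6*cos(2*B_t/3)/5) = (4*cos(2*B_t/3)/15) dt + (4*sin(2*B_t/3)/5) dB_t.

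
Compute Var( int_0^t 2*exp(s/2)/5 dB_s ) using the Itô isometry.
Var = 4*exp(t)/25 - 4/25

The Itô integral of a deterministic integrand f(s) has mean 0 because each increment f(s) * (B_{s+ds} - B_s) has mean 0. By the Itô isometry:
  Var( int_0^t f(s) dB_s ) = E[ (int_0^t f(s) dB_s)^2 ] = int_0^t f(s)^2 ds.
Here f(s) = 2*exp(s/2)/5, so f(s)^2 = 4*exp(s)/25. Integrate:
  int_0^t (4*exp(s)/25) ds = 4*exp(t)/25 - 4/25.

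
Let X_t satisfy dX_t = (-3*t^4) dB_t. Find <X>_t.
<X>_t = t^9

For an Itô process dX_t = a(t) dt + b(t) dB_t, the quadratic variation is <X>_t = int_0^t b(s)^2 ds (the drift term does not contribute). Here b(s) = -3*s^4, so
  b(s)^2 = 9*s^8.
Integrating from 0 to t:
  <X>_t = int_0^t (9*s^8) ds = t^9.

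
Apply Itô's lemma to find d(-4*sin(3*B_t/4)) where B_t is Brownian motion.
d(-4*sin(3*B_t/4)) = (9*sin(3*B_t/4)/8) dt + (-3*cos(3*B_t/4)) dB_t

Itô's formula for f(B_t) gives d f(B_t) = f'(B_t) dB_t + (1/2) f''(B_t) dt. Compute derivatives of f(x) = -4*sin(3*x/4):
  f'(x)  = -3*cos(3*x/4)
  f''(x) = 9*sin(3*x/4)/4
Substitute x = B_t and multiply the f'' term by 1/2:
  drift     = (1/2) * (9*sin(3*x/4)/4) evaluated at B_t = 9*sin(3*B_t/4)/8
  diffusion = (-3*cos(3*x/4)) evaluated at B_t = -3*cos(3*B_t/4)
Therefore d(-4*sin(3*B_t/4)) = (9*sin(3*B_t/4)/8) dt + (-3*cos(3*B_t/4)) dB_t.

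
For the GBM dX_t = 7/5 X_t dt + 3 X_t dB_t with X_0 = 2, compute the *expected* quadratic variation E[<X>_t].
E[<X>_t] = 180*exp(59*t/5)/59 - 180/59

<X>_t = int_0^t (3 * X_s)^2 ds. Taking expectation inside the integral: E[<X>_t] = 3^2 * int_0^t E[X_s^2] ds. For GBM, E[X_s^2] = x_0^2 * exp((2 mu + sigma^2) s). Integrating:
  E[<X>_t] = 3^2 * 2^2 * (exp((2*(7/5) + 3^2) t) - 1) / (2*(7/5) + 3^2)
           = 3^2 * 2^2 * (exp((59/5) t) - 1) / (59/5) = 180*exp(59*t/5)/59 - 180/59.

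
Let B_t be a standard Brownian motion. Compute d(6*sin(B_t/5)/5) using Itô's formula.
d(6*sin(B_t/5)/5) = (-3*sin(B_t/5)/125) dt + (6*cos(B_t/5)/25) dB_t

Itô's formula for f(B_t) gives d f(B_t) = f'(B_t) dB_t + (1/2) f''(B_t) dt. Compute derivatives of f(x) = 6*sin(x/5)/5:
  f'(x)  = 6*cos(x/5)/25
  f''(x) = -6*sin(x/5)/125
Substitute x = B_t and multiply the f'' term by 1/2:
  drift     = (1/2) * (-6*sin(x/5)/125) evaluated at B_t = -3*sin(B_t/5)/125
  diffusion = (6*cos(x/5)/25) evaluated at B_t = 6*cos(B_t/5)/25
Therefore d(6*sin(B_t/5)/5) = (-3*sin(B_t/5)/125) dt + (6*cos(B_t/5)/25) dB_t.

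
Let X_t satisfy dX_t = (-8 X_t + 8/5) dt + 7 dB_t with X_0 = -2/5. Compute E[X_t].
E[X_t] = 1/5 - 3*exp(-8*t)/5

Taking expectations and using E[dB_t] = 0, the mean m(t) = E[X_t] satisfies the ODE m'(t) = a m(t) + b with m(0) = x_0. With a = -8, b = 8/5, x_0 = -2/5, the solution is
  m(t) = x_0 * exp(a t) + (b/a) * (exp(a t) - 1)
       = (-2/5) * exp((-8) t) + ((8/5)/(-8)) * (exp((-8) t) - 1)
       = 1/5 - 3*exp(-8*t)/5.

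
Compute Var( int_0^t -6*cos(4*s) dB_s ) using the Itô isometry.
Var = 18*t + 9*sin(4*t)*cos(4*t)/2

The Itô integral of a deterministic integrand f(s) has mean 0 because each increment f(s) * (B_{s+ds} - B_s) has mean 0. By the Itô isometry:
  Var( int_0^t f(s) dB_s ) = E[ (int_0^t f(s) dB_s)^2 ] = int_0^t f(s)^2 ds.
Here f(s) = -6*cos(4*s), so f(s)^2 = 36*cos(4*s)^2. Integrate:
  int_0^t (36*cos(4*s)^2) ds = 18*t + 9*sin(4*t)*cos(4*t)/2.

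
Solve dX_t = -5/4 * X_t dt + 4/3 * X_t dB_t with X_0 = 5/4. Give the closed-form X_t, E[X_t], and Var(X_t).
X_t = 5/4 * exp((-77/36) t + (4/3) B_t); E[X_t] = 5*exp(-5*t/4)/4; Var(X_t) = (25*exp(16*t/9) - 25)*exp(-5*t/2)/16

For GBM dX = mu X dt + sigma X dB with X_0 = x_0, apply Itô to Y = log X: dY = (mu - sigma^2/2) dt + sigma dB, so Y_t = log(x_0) + (mu - sigma^2/2) t + sigma B_t and hence X_t = x_0 * exp((mu - sigma^2/2) t + sigma B_t).
With mu = -5/4, sigma = 4/3, x_0 = 5/4, this gives:
  X_t = 5/4 * exp((-77/36) * t + (4/3) * B_t).
Since sigma*B_t ~ Normal(0, sigma^2 t), E[exp(sigma*B_t)] = exp(sigma^2 t / 2); so E[X_t] = x_0 * exp((mu - sigma^2/2) t) * exp(sigma^2 t / 2) = x_0 * exp(mu t) = 5*exp(-5*t/4)/4.
Var(X_t) = E[X_t^2] - (E[X_t])^2 = x_0^2 * exp(2 mu t) * (exp(sigma^2 t) - 1) = (25*exp(16*t/9) - 25)*exp(-5*t/2)/16.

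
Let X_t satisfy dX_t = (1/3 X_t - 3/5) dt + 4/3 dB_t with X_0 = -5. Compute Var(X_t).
Var(X_t) = 8*exp(2*t/3)/3 - 8/3

The variance V(t) = Var(X_t) satisfies V'(t) = 2 a V(t) + c^2 with V(0) = 0 (drift coefficient is linear in X, diffusion is constant). With a = 1/3, c = 4/3, the solution is
  V(t) = (c^2 / (2 a)) * (exp(2 a t) - 1)
       = ((4/3)^2 / (2*(1/3))) * (exp((2/3) t) - 1)
       = 8*exp(2*t/3)/3 - 8/3.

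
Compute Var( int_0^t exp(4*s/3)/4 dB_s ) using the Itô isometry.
Var = 3*exp(8*t/3)/128 - 3/128

The Itô integral of a deterministic integrand f(s) has mean 0 because each increment f(s) * (B_{s+ds} - B_s) has mean 0. By the Itô isometry:
  Var( int_0^t f(s) dB_s ) = E[ (int_0^t f(s) dB_s)^2 ] = int_0^t f(s)^2 ds.
Here f(s) = exp(4*s/3)/4, so f(s)^2 = exp(8*s/3)/16. Integrate:
  int_0^t (exp(8*s/3)/16) ds = 3*exp(8*t/3)/128 - 3/128.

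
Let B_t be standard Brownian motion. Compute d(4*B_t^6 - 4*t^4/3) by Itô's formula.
d(4*B_t^6 - 4*t^4/3) = (60*B_t^4 - 16*t^3/3) dt + (24*B_t^5) dB_t

Itô's formula for f(t, x): d f(t, B_t) = (f_t + (1/2) f_xx) dt + f_x dB_t. Compute partials of f(t, x) = -4*t^4/3 + 4*x^6:
  f_t(t,x)  = -16*t^3/3
  f_x(t,x)  = 24*x^5
  f_xx(t,x) = 120*x^4
Assemble drift = f_t + (1/2) f_xx = -16*t^3/3 + 60*x^4 and diffusion = f_x = 24*x^5. Substituting x = B_t:
  d(4*B_t^6 - 4*t^4/3) = (60*B_t^4 - 16*t^3/3) dt + (24*B_t^5) dB_t.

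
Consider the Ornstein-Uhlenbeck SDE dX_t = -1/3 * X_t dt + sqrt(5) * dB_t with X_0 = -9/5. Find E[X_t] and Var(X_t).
E[X_t] = -9*exp(-t/3)/5; Var(X_t) = 15/2 - 15*exp(-2*t/3)/2

The OU SDE dX = -theta X dt + sigma dB admits the integrating factor exp(theta t): d(exp(theta t) X_t) = sigma exp(theta t) dB_t. Integrating from 0 to t:
  X_t = x_0 * exp(-theta t) + sigma * int_0^t exp(-theta (t-s)) dB_s.
The Itô integral has mean 0 and (by the Itô isometry) variance sigma^2 * int_0^t exp(-2 theta (t - s)) ds = sigma^2 * (1 - exp(-2 theta t)) / (2 theta).
With theta = 1/3, sigma = sqrt(5), x_0 = -9/5:
  E[X_t] = -9/5 * exp(-1/3 t) = -9*exp(-t/3)/5
  Var(X_t) = (sqrt(5))^2 * (1 - exp(-2*1/3 t)) / (2 * 1/3) = 15/2 - 15*exp(-2*t/3)/2.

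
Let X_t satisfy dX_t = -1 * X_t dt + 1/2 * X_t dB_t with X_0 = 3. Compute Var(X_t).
Var(X_t) = (9*exp(t/4) - 9)*exp(-2*t)

For GBM dX = mu X dt + sigma X dB with X_0 = x_0, apply Itô to Y = log X: dY = (mu - sigma^2/2) dt + sigma dB, so Y_t = log(x_0) + (mu - sigma^2/2) t + sigma B_t and hence X_t = x_0 * exp((mu - sigma^2/2) t + sigma B_t).
With mu = -1, sigma = 1/2, x_0 = 3, this gives:
  X_t = 3 * exp((-9/8) * t + (1/2) * B_t).
Since sigma*B_t ~ Normal(0, sigma^2 t), E[exp(sigma*B_t)] = exp(sigma^2 t / 2); so E[X_t] = x_0 * exp((mu - sigma^2/2) t) * exp(sigma^2 t / 2) = x_0 * exp(mu t) = 3*exp(-t).
Var(X_t) = E[X_t^2] - (E[X_t])^2 = x_0^2 * exp(2 mu t) * (exp(sigma^2 t) - 1) = (9*exp(t/4) - 9)*exp(-2*t).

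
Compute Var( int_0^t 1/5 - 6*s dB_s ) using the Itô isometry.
Var = t*(300*t^2 - 30*t + 1)/25

The Itô integral of a deterministic integrand f(s) has mean 0 because each increment f(s) * (B_{s+ds} - B_s) has mean 0. By the Itô isometry:
  Var( int_0^t f(s) dB_s ) = E[ (int_0^t f(s) dB_s)^2 ] = int_0^t f(s)^2 ds.
Here f(s) = 1/5 - 6*s, so f(s)^2 = (30*s - 1)^2/25. Integrate:
  int_0^t ((30*s - 1)^2/25) ds = t*(300*t^2 - 30*t + 1)/25.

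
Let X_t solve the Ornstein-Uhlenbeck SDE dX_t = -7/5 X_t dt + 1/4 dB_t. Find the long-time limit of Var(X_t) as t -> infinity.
lim Var(X_t) = 5/224

The OU SDE dX = -theta X dt + sigma dB admits the integrating factor exp(theta t): d(exp(theta t) X_t) = sigma exp(theta t) dB_t. Integrating from 0 to t gives X_t = x_0 * exp(-theta t) + sigma * int_0^t exp(-theta (t-s)) dB_s for any initial x_0. The Itô integral has variance (by the Itô isometry) sigma^2 * int_0^t exp(-2 theta (t - s)) ds = sigma^2 * (1 - exp(-2 theta t)) / (2 theta), independent of x_0.
With theta = 7/5, sigma = 1/4:
  Var(X_t) = (1/4)^2 * (1 - exp(-2*7/5 t)) / (2 * 7/5) = 5/224 - 5*exp(-14*t/5)/224.
As t -> infinity, exp(-2*7/5 t) -> 0, so the stationary variance is sigma^2 / (2 theta) = 5/224.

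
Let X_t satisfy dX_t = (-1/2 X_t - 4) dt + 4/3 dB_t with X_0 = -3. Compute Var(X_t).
Var(X_t) = 16/9 - 16*exp(-t)/9

The variance V(t) = Var(X_t) satisfies V'(t) = 2 a V(t) + c^2 with V(0) = 0 (drift coefficient is linear in X, diffusion is constant). With a = -1/2, c = 4/3, the solution is
  V(t) = (c^2 / (2 a)) * (exp(2 a t) - 1)
       = ((4/3)^2 / (2*(-1/2))) * (exp((-1) t) - 1)
       = 16/9 - 16*exp(-t)/9.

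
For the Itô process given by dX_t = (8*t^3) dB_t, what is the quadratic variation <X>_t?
<X>_t = 64*t^7/7

For an Itô process dX_t = a(t) dt + b(t) dB_t, the quadratic variation is <X>_t = int_0^t b(s)^2 ds (the drift term does not contribute). Here b(s) = 8*s^3, so
  b(s)^2 = 64*s^6.
Integrating from 0 to t:
  <X>_t = int_0^t (64*s^6) ds = 64*t^7/7.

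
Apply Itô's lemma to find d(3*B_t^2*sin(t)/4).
d(3*B_t^2*sin(t)/4) = (3*B_t^2*cos(t)/4 + 3*sin(t)/4) dt + (3*B_t*sin(t)/2) dB_t

Itô's formula for f(t, x): d f(t, B_t) = (f_t + (1/2) f_xx) dt + f_x dB_t. Compute partials of f(t, x) = 3*x^2*sin(t)/4:
  f_t(t,x)  = 3*x^2*cos(t)/4
  f_x(t,x)  = 3*x*sin(t)/2
  f_xx(t,x) = 3*sin(t)/2
Assemble drift = f_t + (1/2) f_xx = 3*x^2*cos(t)/4 + 3*sin(t)/4 and diffusion = f_x = 3*x*sin(t)/2. Substituting x = B_t:
  d(3*B_t^2*sin(t)/4) = (3*B_t^2*cos(t)/4 + 3*sin(t)/4) dt + (3*B_t*sin(t)/2) dB_t.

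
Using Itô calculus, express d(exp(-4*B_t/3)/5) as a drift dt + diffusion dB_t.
d(exp(-4*B_t/3)/5) = (8*exp(-4*B_t/3)/45) dt + (-4*exp(-4*B_t/3)/15) dB_t

Itô's formula for f(B_t) gives d f(B_t) = f'(B_t) dB_t + (1/2) f''(B_t) dt. Compute derivatives of f(x) = exp(-4*x/3)/5:
  f'(x)  = -4*exp(-4*x/3)/15
  f''(x) = 16*exp(-4*x/3)/45
Substitute x = B_t and multiply the f'' term by 1/2:
  drift     = (1/2) * (16*exp(-4*x/3)/45) evaluated at B_t = 8*exp(-4*B_t/3)/45
  diffusion = (-4*exp(-4*x/3)/15) evaluated at B_t = -4*exp(-4*B_t/3)/15
Therefore d(exp(-4*B_t/3)/5) = (8*exp(-4*B_t/3)/45) dt + (-4*exp(-4*B_t/3)/15) dB_t.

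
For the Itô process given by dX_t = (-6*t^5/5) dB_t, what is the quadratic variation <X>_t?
<X>_t = 36*t^11/275

For an Itô process dX_t = a(t) dt + b(t) dB_t, the quadratic variation is <X>_t = int_0^t b(s)^2 ds (the drift term does not contribute). Here b(s) = -6*s^5/5, so
  b(s)^2 = 36*s^10/25.
Integrating from 0 to t:
  <X>_t = int_0^t (36*s^10/25) ds = 36*t^11/275.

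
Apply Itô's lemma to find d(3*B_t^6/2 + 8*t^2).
d(3*B_t^6/2 + 8*t^2) = (45*B_t^4/2 + 16*t) dt + (9*B_t^5) dB_t

Itô's formula for f(t, x): d f(t, B_t) = (f_t + (1/2) f_xx) dt + f_x dB_t. Compute partials of f(t, x) = 8*t^2 + 3*x^6/2:
  f_t(t,x)  = 16*t
  f_x(t,x)  = 9*x^5
  f_xx(t,x) = 45*x^4
Assemble drift = f_t + (1/2) f_xx = 16*t + 45*x^4/2 and diffusion = f_x = 9*x^5. Substituting x = B_t:
  d(3*B_t^6/2 + 8*t^2) = (45*B_t^4/2 + 16*t) dt + (9*B_t^5) dB_t.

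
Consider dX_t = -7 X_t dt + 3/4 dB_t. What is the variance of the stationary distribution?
lim Var(X_t) = 9/224

The OU SDE dX = -theta X dt + sigma dB admits the integrating factor exp(theta t): d(exp(theta t) X_t) = sigma exp(theta t) dB_t. Integrating from 0 to t gives X_t = x_0 * exp(-theta t) + sigma * int_0^t exp(-theta (t-s)) dB_s for any initial x_0. The Itô integral has variance (by the Itô isometry) sigma^2 * int_0^t exp(-2 theta (t - s)) ds = sigma^2 * (1 - exp(-2 theta t)) / (2 theta), independent of x_0.
With theta = 7, sigma = 3/4:
  Var(X_t) = (3/4)^2 * (1 - exp(-2*7 t)) / (2 * 7) = 9/224 - 9*exp(-14*t)/224.
As t -> infinity, exp(-2*7 t) -> 0, so the stationary variance is sigma^2 / (2 theta) = 9/224.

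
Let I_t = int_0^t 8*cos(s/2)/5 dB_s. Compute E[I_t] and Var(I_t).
E[I_t] = 0; Var(I_t) = 32*t/25 + 32*sin(t)/25

The Itô integral of a deterministic integrand f(s) has mean 0 because each increment f(s) * (B_{s+ds} - B_s) has mean 0. By the Itô isometry:
  Var( int_0^t f(s) dB_s ) = E[ (int_0^t f(s) dB_s)^2 ] = int_0^t f(s)^2 ds.
Here f(s) = 8*cos(s/2)/5, so f(s)^2 = 64*cos(s/2)^2/25. Integrate:
  int_0^t (64*cos(s/2)^2/25) ds = 32*t/25 + 32*sin(t)/25.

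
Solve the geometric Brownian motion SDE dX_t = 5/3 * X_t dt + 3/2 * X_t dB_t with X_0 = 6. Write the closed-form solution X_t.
X_t = 6 * exp((13/24) * t + (3/2) * B_t)

For GBM dX = mu X dt + sigma X dB with X_0 = x_0, apply Itô to Y = log X: dY = (mu - sigma^2/2) dt + sigma dB, so Y_t = log(x_0) + (mu - sigma^2/2) t + sigma B_t and hence X_t = x_0 * exp((mu - sigma^2/2) t + sigma B_t).
With mu = 5/3, sigma = 3/2, x_0 = 6, this gives:
  X_t = 6 * exp((13/24) * t + (3/2) * B_t).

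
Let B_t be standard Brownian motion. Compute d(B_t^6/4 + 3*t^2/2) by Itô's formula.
d(B_t^6/4 + 3*t^2/2) = (15*B_t^4/4 + 3*t) dt + (3*B_t^5/2) dB_t

Itô's formula for f(t, x): d f(t, B_t) = (f_t + (1/2) f_xx) dt + f_x dB_t. Compute partials of f(t, x) = 3*t^2/2 + x^6/4:
  f_t(t,x)  = 3*t
  f_x(t,x)  = 3*x^5/2
  f_xx(t,x) = 15*x^4/2
Assemble drift = f_t + (1/2) f_xx = 3*t + 15*x^4/4 and diffusion = f_x = 3*x^5/2. Substituting x = B_t:
  d(B_t^6/4 + 3*t^2/2) = (15*B_t^4/4 + 3*t) dt + (3*B_t^5/2) dB_t.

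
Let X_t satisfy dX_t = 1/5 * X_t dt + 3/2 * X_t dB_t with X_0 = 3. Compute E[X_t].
E[X_t] = 3*exp(t/5)

For GBM dX = mu X dt + sigma X dB with X_0 = x_0, apply Itô to Y = log X: dY = (mu - sigma^2/2) dt + sigma dB, so Y_t = log(x_0) + (mu - sigma^2/2) t + sigma B_t and hence X_t = x_0 * exp((mu - sigma^2/2) t + sigma B_t).
With mu = 1/5, sigma = 3/2, x_0 = 3, this gives:
  X_t = 3 * exp((-37/40) * t + (3/2) * B_t).
Since sigma*B_t ~ Normal(0, sigma^2 t), E[exp(sigma*B_t)] = exp(sigma^2 t / 2); so E[X_t] = x_0 * exp((mu - sigma^2/2) t) * exp(sigma^2 t / 2) = x_0 * exp(mu t) = 3*exp(t/5).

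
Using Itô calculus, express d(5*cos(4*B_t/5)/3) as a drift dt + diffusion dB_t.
d(5*cos(4*B_t/5)/3) = (-8*cos(4*B_t/5)/15) dt + (-4*sin(4*B_t/5)/3) dB_t

Itô's formula for f(B_t) gives d f(B_t) = f'(B_t) dB_t + (1/2) f''(B_t) dt. Compute derivatives of f(x) = 5*cos(4*x/5)/3:
  f'(x)  = -4*sin(4*x/5)/3
  f''(x) = -16*cos(4*x/5)/15
Substitute x = B_t and multiply the f'' term by 1/2:
  drift     = (1/2) * (-16*cos(4*x/5)/15) evaluated at B_t = -8*cos(4*B_t/5)/15
  diffusion = (-4*sin(4*x/5)/3) evaluated at B_t = -4*sin(4*B_t/5)/3
Therefore d(5*cos(4*B_t/5)/3) = (-8*cos(4*B_t/5)/15) dt + (-4*sin(4*B_t/5)/3) dB_t.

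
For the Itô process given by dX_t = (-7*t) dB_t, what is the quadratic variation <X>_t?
<X>_t = 49*t^3/3

For an Itô process dX_t = a(t) dt + b(t) dB_t, the quadratic variation is <X>_t = int_0^t b(s)^2 ds (the drift term does not contribute). Here b(s) = -7*s, so
  b(s)^2 = 49*s^2.
Integrating from 0 to t:
  <X>_t = int_0^t (49*s^2) ds = 49*t^3/3.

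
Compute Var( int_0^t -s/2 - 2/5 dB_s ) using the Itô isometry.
Var = t*(25*t^2 + 60*t + 48)/300

The Itô integral of a deterministic integrand f(s) has mean 0 because each increment f(s) * (B_{s+ds} - B_s) has mean 0. By the Itô isometry:
  Var( int_0^t f(s) dB_s ) = E[ (int_0^t f(s) dB_s)^2 ] = int_0^t f(s)^2 ds.
Here f(s) = -s/2 - 2/5, so f(s)^2 = (5*s + 4)^2/100. Integrate:
  int_0^t ((5*s + 4)^2/100) ds = t*(25*t^2 + 60*t + 48)/300.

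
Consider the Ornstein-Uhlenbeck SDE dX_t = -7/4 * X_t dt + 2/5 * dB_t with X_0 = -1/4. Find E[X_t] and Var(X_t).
E[X_t] = -exp(-7*t/4)/4; Var(X_t) = 8/175 - 8*exp(-7*t/2)/175

The OU SDE dX = -theta X dt + sigma dB admits the integrating factor exp(theta t): d(exp(theta t) X_t) = sigma exp(theta t) dB_t. Integrating from 0 to t:
  X_t = x_0 * exp(-theta t) + sigma * int_0^t exp(-theta (t-s)) dB_s.
The Itô integral has mean 0 and (by the Itô isometry) variance sigma^2 * int_0^t exp(-2 theta (t - s)) ds = sigma^2 * (1 - exp(-2 theta t)) / (2 theta).
With theta = 7/4, sigma = 2/5, x_0 = -1/4:
  E[X_t] = -1/4 * exp(-7/4 t) = -exp(-7*t/4)/4
  Var(X_t) = (2/5)^2 * (1 - exp(-2*7/4 t)) / (2 * 7/4) = 8/175 - 8*exp(-7*t/2)/175.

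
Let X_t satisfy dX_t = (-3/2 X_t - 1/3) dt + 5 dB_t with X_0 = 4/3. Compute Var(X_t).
Var(X_t) = 25/3 - 25*exp(-3*t)/3

The variance V(t) = Var(X_t) satisfies V'(t) = 2 a V(t) + c^2 with V(0) = 0 (drift coefficient is linear in X, diffusion is constant). With a = -3/2, c = 5, the solution is
  V(t) = (c^2 / (2 a)) * (exp(2 a t) - 1)
       = (5^2 / (2*(-3/2))) * (exp((-3) t) - 1)
       = 25/3 - 25*exp(-3*t)/3.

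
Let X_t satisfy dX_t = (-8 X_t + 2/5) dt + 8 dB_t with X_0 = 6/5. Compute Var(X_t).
Var(X_t) = 4 - 4*exp(-16*t)

The variance V(t) = Var(X_t) satisfies V'(t) = 2 a V(t) + c^2 with V(0) = 0 (drift coefficient is linear in X, diffusion is constant). With a = -8, c = 8, the solution is
  V(t) = (c^2 / (2 a)) * (exp(2 a t) - 1)
       = (8^2 / (2*(-8))) * (exp((-16) t) - 1)
       = 4 - 4*exp(-16*t).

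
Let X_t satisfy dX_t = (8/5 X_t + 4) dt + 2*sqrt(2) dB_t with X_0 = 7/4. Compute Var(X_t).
Var(X_t) = 5*exp(16*t/5)/2 - 5/2

The variance V(t) = Var(X_t) satisfies V'(t) = 2 a V(t) + c^2 with V(0) = 0 (drift coefficient is linear in X, diffusion is constant). With a = 8/5, c = 2*sqrt(2), the solution is
  V(t) = (c^2 / (2 a)) * (exp(2 a t) - 1)
       = ((2*sqrt(2))^2 / (2*(8/5))) * (exp((16/5) t) - 1)
       = 5*exp(16*t/5)/2 - 5/2.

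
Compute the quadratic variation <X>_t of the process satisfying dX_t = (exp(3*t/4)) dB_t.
<X>_t = 2*exp(3*t/2)/3 - 2/3

For an Itô process dX_t = a(t) dt + b(t) dB_t, the quadratic variation is <X>_t = int_0^t b(s)^2 ds (the drift term does not contribute). Here b(s) = exp(3*s/4), so
  b(s)^2 = exp(3*s/2).
Integrating from 0 to t:
  <X>_t = int_0^t (exp(3*s/2)) ds = 2*exp(3*t/2)/3 - 2/3.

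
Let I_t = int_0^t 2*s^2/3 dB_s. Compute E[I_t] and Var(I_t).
E[I_t] = 0; Var(I_t) = 4*t^5/45

The Itô integral of a deterministic integrand f(s) has mean 0 because each increment f(s) * (B_{s+ds} - B_s) has mean 0. By the Itô isometry:
  Var( int_0^t f(s) dB_s ) = E[ (int_0^t f(s) dB_s)^2 ] = int_0^t f(s)^2 ds.
Here f(s) = 2*s^2/3, so f(s)^2 = 4*s^4/9. Integrate:
  int_0^t (4*s^4/9) ds = 4*t^5/45.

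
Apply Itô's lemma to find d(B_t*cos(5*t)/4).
d(B_t*cos(5*t)/4) = (-5*B_t*sin(5*t)/4) dt + (cos(5*t)/4) dB_t

Itô's formula for f(t, x): d f(t, B_t) = (f_t + (1/2) f_xx) dt + f_x dB_t. Compute partials of f(t, x) = x*cos(5*t)/4:
  f_t(t,x)  = -5*x*sin(5*t)/4
  f_x(t,x)  = cos(5*t)/4
  f_xx(t,x) = 0
Assemble drift = f_t + (1/2) f_xx = -5*x*sin(5*t)/4 and diffusion = f_x = cos(5*t)/4. Substituting x = B_t:
  d(B_t*cos(5*t)/4) = (-5*B_t*sin(5*t)/4) dt + (cos(5*t)/4) dB_t.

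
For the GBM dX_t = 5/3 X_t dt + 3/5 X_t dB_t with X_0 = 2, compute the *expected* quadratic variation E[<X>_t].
E[<X>_t] = 108*exp(277*t/75)/277 - 108/277

<X>_t = int_0^t ((3/5) * X_s)^2 ds. Taking expectation inside the integral: E[<X>_t] = (3/5)^2 * int_0^t E[X_s^2] ds. For GBM, E[X_s^2] = x_0^2 * exp((2 mu + sigma^2) s). Integrating:
  E[<X>_t] = (3/5)^2 * 2^2 * (exp((2*(5/3) + (3/5)^2) t) - 1) / (2*(5/3) + (3/5)^2)
           = (3/5)^2 * 2^2 * (exp((277/75) t) - 1) / (277/75) = 108*exp(277*t/75)/277 - 108/277.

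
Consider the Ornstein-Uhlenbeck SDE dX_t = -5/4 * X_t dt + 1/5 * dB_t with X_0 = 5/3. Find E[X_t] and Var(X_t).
E[X_t] = 5*exp(-5*t/4)/3; Var(X_t) = 2/125 - 2*exp(-5*t/2)/125

The OU SDE dX = -theta X dt + sigma dB admits the integrating factor exp(theta t): d(exp(theta t) X_t) = sigma exp(theta t) dB_t. Integrating from 0 to t:
  X_t = x_0 * exp(-theta t) + sigma * int_0^t exp(-theta (t-s)) dB_s.
The Itô integral has mean 0 and (by the Itô isometry) variance sigma^2 * int_0^t exp(-2 theta (t - s)) ds = sigma^2 * (1 - exp(-2 theta t)) / (2 theta).
With theta = 5/4, sigma = 1/5, x_0 = 5/3:
  E[X_t] = 5/3 * exp(-5/4 t) = 5*exp(-5*t/4)/3
  Var(X_t) = (1/5)^2 * (1 - exp(-2*5/4 t)) / (2 * 5/4) = 2/125 - 2*exp(-5*t/2)/125.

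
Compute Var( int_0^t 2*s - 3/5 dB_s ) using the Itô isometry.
Var = t*(100*t^2 - 90*t + 27)/75

The Itô integral of a deterministic integrand f(s) has mean 0 because each increment f(s) * (B_{s+ds} - B_s) has mean 0. By the Itô isometry:
  Var( int_0^t f(s) dB_s ) = E[ (int_0^t f(s) dB_s)^2 ] = int_0^t f(s)^2 ds.
Here f(s) = 2*s - 3/5, so f(s)^2 = (10*s - 3)^2/25. Integrate:
  int_0^t ((10*s - 3)^2/25) ds = t*(100*t^2 - 90*t + 27)/75.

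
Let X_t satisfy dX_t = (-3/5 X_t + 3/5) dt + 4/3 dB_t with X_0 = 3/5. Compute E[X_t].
E[X_t] = 1 - 2*exp(-3*t/5)/5

Taking expectations and using E[dB_t] = 0, the mean m(t) = E[X_t] satisfies the ODE m'(t) = a m(t) + b with m(0) = x_0. With a = -3/5, b = 3/5, x_0 = 3/5, the solution is
  m(t) = x_0 * exp(a t) + (b/a) * (exp(a t) - 1)
       = (3/5) * exp((-3/5) t) + ((3/5)/(-3/5)) * (exp((-3/5) t) - 1)
       = 1 - 2*exp(-3*t/5)/5.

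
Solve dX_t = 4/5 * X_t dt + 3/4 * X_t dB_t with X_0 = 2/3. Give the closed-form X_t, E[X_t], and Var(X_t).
X_t = 2/3 * exp((83/160) t + (3/4) B_t); E[X_t] = 2*exp(4*t/5)/3; Var(X_t) = 4*(exp(9*t/16) - 1)*exp(8*t/5)/9

For GBM dX = mu X dt + sigma X dB with X_0 = x_0, apply Itô to Y = log X: dY = (mu - sigma^2/2) dt + sigma dB, so Y_t = log(x_0) + (mu - sigma^2/2) t + sigma B_t and hence X_t = x_0 * exp((mu - sigma^2/2) t + sigma B_t).
With mu = 4/5, sigma = 3/4, x_0 = 2/3, this gives:
  X_t = 2/3 * exp((83/160) * t + (3/4) * B_t).
Since sigma*B_t ~ Normal(0, sigma^2 t), E[exp(sigma*B_t)] = exp(sigma^2 t / 2); so E[X_t] = x_0 * exp((mu - sigma^2/2) t) * exp(sigma^2 t / 2) = x_0 * exp(mu t) = 2*exp(4*t/5)/3.
Var(X_t) = E[X_t^2] - (E[X_t])^2 = x_0^2 * exp(2 mu t) * (exp(sigma^2 t) - 1) = 4*(exp(9*t/16) - 1)*exp(8*t/5)/9.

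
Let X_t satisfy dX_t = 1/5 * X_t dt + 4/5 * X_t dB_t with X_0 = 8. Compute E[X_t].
E[X_t] = 8*exp(t/5)

For GBM dX = mu X dt + sigma X dB with X_0 = x_0, apply Itô to Y = log X: dY = (mu - sigma^2/2) dt + sigma dB, so Y_t = log(x_0) + (mu - sigma^2/2) t + sigma B_t and hence X_t = x_0 * exp((mu - sigma^2/2) t + sigma B_t).
With mu = 1/5, sigma = 4/5, x_0 = 8, this gives:
  X_t = 8 * exp((-3/25) * t + (4/5) * B_t).
Since sigma*B_t ~ Normal(0, sigma^2 t), E[exp(sigma*B_t)] = exp(sigma^2 t / 2); so E[X_t] = x_0 * exp((mu - sigma^2/2) t) * exp(sigma^2 t / 2) = x_0 * exp(mu t) = 8*exp(t/5).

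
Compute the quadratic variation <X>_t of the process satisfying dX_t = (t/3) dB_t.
<X>_t = t^3/27

For an Itô process dX_t = a(t) dt + b(t) dB_t, the quadratic variation is <X>_t = int_0^t b(s)^2 ds (the drift term does not contribute). Here b(s) = s/3, so
  b(s)^2 = s^2/9.
Integrating from 0 to t:
  <X>_t = int_0^t (s^2/9) ds = t^3/27.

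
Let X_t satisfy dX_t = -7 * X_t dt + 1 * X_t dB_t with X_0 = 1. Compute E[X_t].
E[X_t] = exp(-7*t)

For GBM dX = mu X dt + sigma X dB with X_0 = x_0, apply Itô to Y = log X: dY = (mu - sigma^2/2) dt + sigma dB, so Y_t = log(x_0) + (mu - sigma^2/2) t + sigma B_t and hence X_t = x_0 * exp((mu - sigma^2/2) t + sigma B_t).
With mu = -7, sigma = 1, x_0 = 1, this gives:
  X_t = 1 * exp((-15/2) * t + (1) * B_t).
Since sigma*B_t ~ Normal(0, sigma^2 t), E[exp(sigma*B_t)] = exp(sigma^2 t / 2); so E[X_t] = x_0 * exp((mu - sigma^2/2) t) * exp(sigma^2 t / 2) = x_0 * exp(mu t) = exp(-7*t).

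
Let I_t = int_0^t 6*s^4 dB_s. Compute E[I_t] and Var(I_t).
E[I_t] = 0; Var(I_t) = 4*t^9

The Itô integral of a deterministic integrand f(s) has mean 0 because each increment f(s) * (B_{s+ds} - B_s) has mean 0. By the Itô isometry:
  Var( int_0^t f(s) dB_s ) = E[ (int_0^t f(s) dB_s)^2 ] = int_0^t f(s)^2 ds.
Here f(s) = 6*s^4, so f(s)^2 = 36*s^8. Integrate:
  int_0^t (36*s^8) ds = 4*t^9.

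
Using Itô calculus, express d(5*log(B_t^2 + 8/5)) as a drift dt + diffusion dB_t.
d(5*log(B_t^2 + 8/5)) = (25*(8 - 5*B_t^2)/(5*B_t^2 + 8)^2) dt + (50*B_t/(5*B_t^2 + 8)) dB_t

Itô's formula for f(B_t) gives d f(B_t) = f'(B_t) dB_t + (1/2) f''(B_t) dt. Compute derivatives of f(x) = 5*log(x^2 + 8/5):
  f'(x)  = 50*x/(5*x^2 + 8)
  f''(x) = 50*(8 - 5*x^2)/(5*x^2 + 8)^2
Substitute x = B_t and multiply the f'' term by 1/2:
  drift     = (1/2) * (50*(8 - 5*x^2)/(5*x^2 + 8)^2) evaluated at B_t = 25*(8 - 5*B_t^2)/(5*B_t^2 + 8)^2
  diffusion = (50*x/(5*x^2 + 8)) evaluated at B_t = 50*B_t/(5*B_t^2 + 8)
Therefore d(5*log(B_t^2 + 8/5)) = (25*(8 - 5*B_t^2)/(5*B_t^2 + 8)^2) dt + (50*B_t/(5*B_t^2 + 8)) dB_t.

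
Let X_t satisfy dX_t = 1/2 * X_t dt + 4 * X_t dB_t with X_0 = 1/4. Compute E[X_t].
E[X_t] = exp(t/2)/4

For GBM dX = mu X dt + sigma X dB with X_0 = x_0, apply Itô to Y = log X: dY = (mu - sigma^2/2) dt + sigma dB, so Y_t = log(x_0) + (mu - sigma^2/2) t + sigma B_t and hence X_t = x_0 * exp((mu - sigma^2/2) t + sigma B_t).
With mu = 1/2, sigma = 4, x_0 = 1/4, this gives:
  X_t = 1/4 * exp((-15/2) * t + (4) * B_t).
Since sigma*B_t ~ Normal(0, sigma^2 t), E[exp(sigma*B_t)] = exp(sigma^2 t / 2); so E[X_t] = x_0 * exp((mu - sigma^2/2) t) * exp(sigma^2 t / 2) = x_0 * exp(mu t) = exp(t/2)/4.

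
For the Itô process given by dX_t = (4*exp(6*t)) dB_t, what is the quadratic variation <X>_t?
<X>_t = 4*exp(12*t)/3 - 4/3

For an Itô process dX_t = a(t) dt + b(t) dB_t, the quadratic variation is <X>_t = int_0^t b(s)^2 ds (the drift term does not contribute). Here b(s) = 4*exp(6*s), so
  b(s)^2 = 16*exp(12*s).
Integrating from 0 to t:
  <X>_t = int_0^t (16*exp(12*s)) ds = 4*exp(12*t)/3 - 4/3.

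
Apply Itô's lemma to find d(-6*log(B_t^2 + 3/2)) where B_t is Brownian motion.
d(-6*log(B_t^2 + 3/2)) = (12*(2*B_t^2 - 3)/(2*B_t^2 + 3)^2) dt + (-24*B_t/(2*B_t^2 + 3)) dB_t

Itô's formula for f(B_t) gives d f(B_t) = f'(B_t) dB_t + (1/2) f''(B_t) dt. Compute derivatives of f(x) = -6*log(x^2 + 3/2):
  f'(x)  = -24*x/(2*x^2 + 3)
  f''(x) = 24*(2*x^2 - 3)/(2*x^2 + 3)^2
Substitute x = B_t and multiply the f'' term by 1/2:
  drift     = (1/2) * (24*(2*x^2 - 3)/(2*x^2 + 3)^2) evaluated at B_t = 12*(2*B_t^2 - 3)/(2*B_t^2 + 3)^2
  diffusion = (-24*x/(2*x^2 + 3)) evaluated at B_t = -24*B_t/(2*B_t^2 + 3)
Therefore d(-6*log(B_t^2 + 3/2)) = (12*(2*B_t^2 - 3)/(2*B_t^2 + 3)^2) dt + (-24*B_t/(2*B_t^2 + 3)) dB_t.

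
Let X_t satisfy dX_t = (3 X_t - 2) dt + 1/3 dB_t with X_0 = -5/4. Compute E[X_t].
E[X_t] = 2/3 - 23*exp(3*t)/12

Taking expectations and using E[dB_t] = 0, the mean m(t) = E[X_t] satisfies the ODE m'(t) = a m(t) + b with m(0) = x_0. With a = 3, b = -2, x_0 = -5/4, the solution is
  m(t) = x_0 * exp(a t) + (b/a) * (exp(a t) - 1)
       = (-5/4) * exp(3 t) + ((-2)/3) * (exp(3 t) - 1)
       = 2/3 - 23*exp(3*t)/12.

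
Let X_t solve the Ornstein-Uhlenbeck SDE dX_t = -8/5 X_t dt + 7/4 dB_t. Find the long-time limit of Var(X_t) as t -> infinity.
lim Var(X_t) = 245/256

The OU SDE dX = -theta X dt + sigma dB admits the integrating factor exp(theta t): d(exp(theta t) X_t) = sigma exp(theta t) dB_t. Integrating from 0 to t gives X_t = x_0 * exp(-theta t) + sigma * int_0^t exp(-theta (t-s)) dB_s for any initial x_0. The Itô integral has variance (by the Itô isometry) sigma^2 * int_0^t exp(-2 theta (t - s)) ds = sigma^2 * (1 - exp(-2 theta t)) / (2 theta), independent of x_0.
With theta = 8/5, sigma = 7/4:
  Var(X_t) = (7/4)^2 * (1 - exp(-2*8/5 t)) / (2 * 8/5) = 245/256 - 245*exp(-16*t/5)/256.
As t -> infinity, exp(-2*8/5 t) -> 0, so the stationary variance is sigma^2 / (2 theta) = 245/256.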